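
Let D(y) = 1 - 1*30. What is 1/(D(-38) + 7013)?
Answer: 1/6984 ≈ 0.00014318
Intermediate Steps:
D(y) = -29 (D(y) = 1 - 30 = -29)
1/(D(-38) + 7013) = 1/(-29 + 7013) = 1/6984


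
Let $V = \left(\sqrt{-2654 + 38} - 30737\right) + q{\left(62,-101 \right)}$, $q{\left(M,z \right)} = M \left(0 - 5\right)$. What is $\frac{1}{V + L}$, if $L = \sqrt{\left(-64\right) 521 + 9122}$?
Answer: $\frac{1}{-31047 + i \sqrt{24222} + 2 i \sqrt{654}} \approx -3.2208 \cdot 10^{-5} - 2.145 \cdot 10^{-7} i$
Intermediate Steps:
$q{\left(M,z \right)} = - 5 M$ ($q{\left(M,z \right)} = M \left(-5\right) = - 5 M$)
$L = i \sqrt{24222}$ ($L = \sqrt{-33344 + 9122} = \sqrt{-24222} = i \sqrt{24222} \approx 155.63 i$)
$V = -31047 + 2 i \sqrt{654}$ ($V = \left(\sqrt{-2654 + 38} - 30737\right) - 310 = \left(\sqrt{-2616} - 30737\right) - 310 = \left(2 i \sqrt{654} - 30737\right) - 310 = \left(-30737 + 2 i \sqrt{654}\right) - 310 = -31047 + 2 i \sqrt{654} \approx -31047.0 + 51.147 i$)
$\frac{1}{V + L} = \frac{1}{\left(-31047 + 2 i \sqrt{654}\right) + i \sqrt{24222}} = \frac{1}{-31047 + i \sqrt{24222} + 2 i \sqrt{654}}$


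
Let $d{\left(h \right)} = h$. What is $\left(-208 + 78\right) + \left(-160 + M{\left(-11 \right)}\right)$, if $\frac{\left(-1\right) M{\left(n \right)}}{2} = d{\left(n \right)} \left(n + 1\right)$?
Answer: $-510$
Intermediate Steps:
$M{\left(n \right)} = - 2 n \left(1 + n\right)$ ($M{\left(n \right)} = - 2 n \left(n + 1\right) = - 2 n \left(1 + n\right)$)
$\left(-208 + 78\right) + \left(-160 + M{\left(-11 \right)}\right) = \left(-208 + 78\right) - \left(160 - 22 \left(1 - 11\right)\right) = -130 - \left(160 - -220\right) = -130 - 380 = -510$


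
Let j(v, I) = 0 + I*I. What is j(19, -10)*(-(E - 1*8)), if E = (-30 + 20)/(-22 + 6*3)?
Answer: 550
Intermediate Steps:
E = 5/2 (E = -10/(-22 + 18) = -10/(-4) = -10*(-¼) = 5/2 ≈ 2.5000)
j(v, I) = I² (j(v, I) = 0 + I² = I²)
j(19, -10)*(-(E - 1*8)) = (-10)²*(-(5/2 - 1*8)) = 100*(-(5/2 - 8)) = 100*(-1*(-11/2)) = 100*(11/2) = 550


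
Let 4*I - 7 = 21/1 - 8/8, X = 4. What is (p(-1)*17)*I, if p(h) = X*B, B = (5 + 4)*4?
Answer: 16524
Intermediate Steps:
B = 36 (B = 9*4 = 36)
I = 27/4 (I = 7/4 + (21/1 - 8/8)/4 = 7/4 + (21*1 - 8*1/8)/4 = 7/4 + (21 - 1)/4 = 7/4 + (1/4)*20 = 7/4 + 5 = 27/4 ≈ 6.7500)
p(h) = 144 (p(h) = 4*36 = 144)
(p(-1)*17)*I = (144*17)*(27/4) = 2448*(27/4) = 16524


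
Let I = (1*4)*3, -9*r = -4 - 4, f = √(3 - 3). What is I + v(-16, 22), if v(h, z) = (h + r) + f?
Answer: -28/9 ≈ -3.1111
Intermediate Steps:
f = 0 (f = √0 = 0)
r = 8/9 (r = -(-4 - 4)/9 = -⅑*(-8) = 8/9 ≈ 0.88889)
v(h, z) = 8/9 + h (v(h, z) = (h + 8/9) + 0 = (8/9 + h) + 0 = 8/9 + h)
I = 12 (I = 4*3 = 12)
I + v(-16, 22) = 12 + (8/9 - 16) = 12 - 136/9 = -28/9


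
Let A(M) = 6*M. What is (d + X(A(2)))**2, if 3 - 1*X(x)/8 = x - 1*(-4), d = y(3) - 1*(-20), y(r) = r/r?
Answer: 6889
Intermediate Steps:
y(r) = 1
d = 21 (d = 1 - 1*(-20) = 1 + 20 = 21)
X(x) = -8 - 8*x (X(x) = 24 - 8*(x - 1*(-4)) = 24 - 8*(x + 4) = 24 - 8*(4 + x) = 24 + (-32 - 8*x) = -8 - 8*x)
(d + X(A(2)))**2 = (21 + (-8 - 48*2))**2 = (21 + (-8 - 8*12))**2 = (21 + (-8 - 96))**2 = (21 - 104)**2 = (-83)**2 = 6889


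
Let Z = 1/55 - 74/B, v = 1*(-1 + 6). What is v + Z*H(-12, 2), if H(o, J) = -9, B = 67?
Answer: 54452/3685 ≈ 14.777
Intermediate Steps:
v = 5 (v = 1*5 = 5)
Z = -4003/3685 (Z = 1/55 - 74/67 = -4003/3685 ≈ -1.0863)
v + Z*H(-12, 2) = 5 - 4003/3685*(-9) = 5 + 36027/3685 = 54452/3685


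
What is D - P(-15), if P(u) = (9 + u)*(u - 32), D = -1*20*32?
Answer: -922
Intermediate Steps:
D = -640 (D = -20*32 = -640)
P(u) = (-32 + u)*(9 + u) (P(u) = (9 + u)*(-32 + u) = (-32 + u)*(9 + u))
D - P(-15) = -640 - (-288 + (-15)**2 - 23*(-15)) = -640 - (-288 + 225 + 345) = -640 - 1*282 = -640 - 282 = -922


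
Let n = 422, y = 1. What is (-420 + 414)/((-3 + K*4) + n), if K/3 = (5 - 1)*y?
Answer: -6/467 ≈ -0.012848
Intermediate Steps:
K = 12 (K = 3*((5 - 1)*1) = 3*(4*1) = 3*4 = 12)
(-420 + 414)/((-3 + K*4) + n) = (-420 + 414)/((-3 + 12*4) + 422) = -6/((-3 + 48) + 422) = -6/(45 + 422) = -6/467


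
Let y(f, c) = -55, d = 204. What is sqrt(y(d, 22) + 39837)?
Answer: sqrt(39782) ≈ 199.45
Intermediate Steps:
sqrt(y(d, 22) + 39837) = sqrt(-55 + 39837) = sqrt(39782)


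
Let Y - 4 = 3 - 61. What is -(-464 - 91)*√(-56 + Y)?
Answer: 555*I*√110 ≈ 5820.9*I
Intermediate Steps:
Y = -54 (Y = 4 + (3 - 61) = 4 - 58 = -54)
-(-464 - 91)*√(-56 + Y) = -(-464 - 91)*√(-56 - 54) = -(-555)*√(-110) = -(-555)*I*√110 = 555*I*√110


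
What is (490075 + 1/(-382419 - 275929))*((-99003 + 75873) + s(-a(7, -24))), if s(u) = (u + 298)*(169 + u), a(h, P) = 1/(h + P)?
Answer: 635438307447292203/47565643 ≈ 1.3359e+10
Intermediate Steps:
a(h, P) = 1/(P + h)
s(u) = (169 + u)*(298 + u) (s(u) = (298 + u)*(169 + u) = (169 + u)*(298 + u))
(490075 + 1/(-382419 - 275929))*((-99003 + 75873) + s(-a(7, -24))) = (490075 + 1/(-382419 - 275929))*((-99003 + 75873) + (50362 + (-1/(-24 + 7))² + 467*(-1/(-24 + 7)))) = (490075 + 1/(-658348))*(-23130 + (50362 + (-1/(-17))² + 467*(-1/(-17)))) = (490075 - 1/658348)*(-23130 + (50362 + (-1*(-1/17))² + 467*(-1*(-1/17)))) = 322639896099*(-23130 + (50362 + (1/17)² + 467*(1/17)))/658348 = 322639896099*(-23130 + (50362 + 1/289 + 467/17))/658348 = 322639896099*(-23130 + 14562558/289)/658348 = (322639896099/658348)*(7877988/289) = 635438307447292203/47565643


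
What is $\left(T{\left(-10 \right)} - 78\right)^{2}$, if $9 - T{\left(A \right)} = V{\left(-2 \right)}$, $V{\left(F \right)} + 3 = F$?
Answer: $4096$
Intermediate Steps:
$V{\left(F \right)} = -3 + F$
$T{\left(A \right)} = 14$ ($T{\left(A \right)} = 9 - \left(-3 - 2\right) = 9 - -5 = 9 + 5 = 14$)
$\left(T{\left(-10 \right)} - 78\right)^{2} = \left(14 - 78\right)^{2} = \left(-64\right)^{2} = 4096$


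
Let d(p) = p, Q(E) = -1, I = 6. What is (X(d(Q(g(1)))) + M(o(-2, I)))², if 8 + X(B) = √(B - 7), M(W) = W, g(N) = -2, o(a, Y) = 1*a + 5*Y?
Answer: 392 + 80*I*√2 ≈ 392.0 + 113.14*I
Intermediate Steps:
o(a, Y) = a + 5*Y
X(B) = -8 + √(-7 + B) (X(B) = -8 + √(B - 7) = -8 + √(-7 + B))
(X(d(Q(g(1)))) + M(o(-2, I)))² = ((-8 + √(-7 - 1)) + (-2 + 5*6))² = ((-8 + √(-8)) + (-2 + 30))² = ((-8 + 2*I*√2) + 28)² = (20 + 2*I*√2)²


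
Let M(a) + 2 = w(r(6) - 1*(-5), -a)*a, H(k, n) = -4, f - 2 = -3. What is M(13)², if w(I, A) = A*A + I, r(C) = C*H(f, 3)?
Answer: 3794704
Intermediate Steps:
f = -1 (f = 2 - 3 = -1)
r(C) = -4*C (r(C) = C*(-4) = -4*C)
w(I, A) = I + A² (w(I, A) = A² + I = I + A²)
M(a) = -2 + a*(-19 + a²) (M(a) = -2 + ((-4*6 - 1*(-5)) + (-a)²)*a = -2 + ((-24 + 5) + a²)*a = -2 + (-19 + a²)*a = -2 + a*(-19 + a²))
M(13)² = (-2 + 13*(-19 + 13²))² = (-2 + 13*(-19 + 169))² = (-2 + 13*150)² = (-2 + 1950)² = 1948² = 3794704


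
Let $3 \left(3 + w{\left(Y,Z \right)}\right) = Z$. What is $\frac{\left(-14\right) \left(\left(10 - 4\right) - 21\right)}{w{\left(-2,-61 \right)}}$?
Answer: $-9$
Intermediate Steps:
$w{\left(Y,Z \right)} = -3 + \frac{Z}{3}$
$\frac{\left(-14\right) \left(\left(10 - 4\right) - 21\right)}{w{\left(-2,-61 \right)}} = \frac{\left(-14\right) \left(\left(10 - 4\right) - 21\right)}{-3 + \frac{1}{3} \left(-61\right)} = \frac{\left(-14\right) \left(\left(10 - 4\right) - 21\right)}{-3 - \frac{61}{3}} = \frac{\left(-14\right) \left(6 - 21\right)}{- \frac{70}{3}} = \left(-14\right) \left(-15\right) \left(- \frac{3}{70}\right) = 210 \left(- \frac{3}{70}\right) = -9$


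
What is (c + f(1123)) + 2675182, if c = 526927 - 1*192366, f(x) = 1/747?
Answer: 2248278022/747 ≈ 3.0097e+6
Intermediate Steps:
f(x) = 1/747
c = 334561 (c = 526927 - 192366 = 334561)
(c + f(1123)) + 2675182 = (334561 + 1/747) + 2675182 = 249917068/747 + 2675182 = 2248278022/747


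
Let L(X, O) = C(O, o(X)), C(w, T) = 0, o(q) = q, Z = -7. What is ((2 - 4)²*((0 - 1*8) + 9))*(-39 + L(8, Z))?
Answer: -156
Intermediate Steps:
L(X, O) = 0
((2 - 4)²*((0 - 1*8) + 9))*(-39 + L(8, Z)) = ((2 - 4)²*((0 - 1*8) + 9))*(-39 + 0) = ((-2)²*((0 - 8) + 9))*(-39) = (4*(-8 + 9))*(-39) = (4*1)*(-39) = 4*(-39) = -156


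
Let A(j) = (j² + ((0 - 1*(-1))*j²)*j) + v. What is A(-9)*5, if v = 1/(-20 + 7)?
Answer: -42125/13 ≈ -3240.4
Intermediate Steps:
v = -1/13 (v = 1/(-13) = -1/13 ≈ -0.076923)
A(j) = -1/13 + j² + j³ (A(j) = (j² + ((0 - 1*(-1))*j²)*j) - 1/13 = (j² + ((0 + 1)*j²)*j) - 1/13 = (j² + (1*j²)*j) - 1/13 = (j² + j²*j) - 1/13 = (j² + j³) - 1/13 = -1/13 + j² + j³)
A(-9)*5 = (-1/13 + (-9)² + (-9)³)*5 = (-1/13 + 81 - 729)*5 = -8425/13*5 = -42125/13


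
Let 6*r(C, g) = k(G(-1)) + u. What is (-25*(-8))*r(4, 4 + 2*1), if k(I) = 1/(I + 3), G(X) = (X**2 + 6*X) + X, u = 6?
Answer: 1700/9 ≈ 188.89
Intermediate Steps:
G(X) = X**2 + 7*X
k(I) = 1/(3 + I)
r(C, g) = 17/18 (r(C, g) = (1/(3 - (7 - 1)) + 6)/6 = (1/(3 - 1*6) + 6)/6 = (1/(3 - 6) + 6)/6 = (1/(-3) + 6)/6 = (-1/3 + 6)/6 = (1/6)*(17/3) = 17/18)
(-25*(-8))*r(4, 4 + 2*1) = -25*(-8)*(17/18) = 200*(17/18) = 1700/9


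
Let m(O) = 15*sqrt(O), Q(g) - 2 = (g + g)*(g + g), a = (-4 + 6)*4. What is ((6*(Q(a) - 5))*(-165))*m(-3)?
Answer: -3757050*I*sqrt(3) ≈ -6.5074e+6*I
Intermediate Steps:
a = 8 (a = 2*4 = 8)
Q(g) = 2 + 4*g**2 (Q(g) = 2 + (g + g)*(g + g) = 2 + (2*g)*(2*g) = 2 + 4*g**2)
((6*(Q(a) - 5))*(-165))*m(-3) = ((6*((2 + 4*8**2) - 5))*(-165))*(15*sqrt(-3)) = ((6*((2 + 4*64) - 5))*(-165))*(15*(I*sqrt(3))) = ((6*((2 + 256) - 5))*(-165))*(15*I*sqrt(3)) = ((6*(258 - 5))*(-165))*(15*I*sqrt(3)) = ((6*253)*(-165))*(15*I*sqrt(3)) = (1518*(-165))*(15*I*sqrt(3)) = -3757050*I*sqrt(3)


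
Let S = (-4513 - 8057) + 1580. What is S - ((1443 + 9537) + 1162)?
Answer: -23132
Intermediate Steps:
S = -10990 (S = -12570 + 1580 = -10990)
S - ((1443 + 9537) + 1162) = -10990 - ((1443 + 9537) + 1162) = -10990 - (10980 + 1162) = -10990 - 1*12142 = -10990 - 12142 = -23132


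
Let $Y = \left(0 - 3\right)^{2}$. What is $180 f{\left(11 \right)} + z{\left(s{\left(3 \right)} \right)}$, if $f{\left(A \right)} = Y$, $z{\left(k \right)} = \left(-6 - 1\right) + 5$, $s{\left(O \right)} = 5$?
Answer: $1618$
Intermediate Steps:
$z{\left(k \right)} = -2$ ($z{\left(k \right)} = -7 + 5 = -2$)
$Y = 9$ ($Y = \left(-3\right)^{2} = 9$)
$f{\left(A \right)} = 9$
$180 f{\left(11 \right)} + z{\left(s{\left(3 \right)} \right)} = 180 \cdot 9 - 2 = 1620 - 2 = 1618$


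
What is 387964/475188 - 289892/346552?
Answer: -206468723/10292334486 ≈ -0.020060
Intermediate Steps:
387964/475188 - 289892/346552 = 387964*(1/475188) - 289892*1/346552 = 96991/118797 - 72473/86638 = -206468723/10292334486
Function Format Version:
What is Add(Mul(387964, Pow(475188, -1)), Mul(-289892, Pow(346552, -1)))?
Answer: Rational(-206468723, 10292334486) ≈ -0.020060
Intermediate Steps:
Add(Mul(387964, Pow(475188, -1)), Mul(-289892, Pow(346552, -1))) = Add(Mul(387964, Rational(1, 475188)), Mul(-289892, Rational(1, 346552))) = Add(Rational(96991, 118797), Rational(-72473, 86638)) = Rational(-206468723, 10292334486)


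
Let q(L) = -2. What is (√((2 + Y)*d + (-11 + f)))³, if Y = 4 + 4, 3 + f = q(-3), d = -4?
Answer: -112*I*√14 ≈ -419.07*I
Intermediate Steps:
f = -5 (f = -3 - 2 = -5)
Y = 8
(√((2 + Y)*d + (-11 + f)))³ = (√((2 + 8)*(-4) + (-11 - 5)))³ = (√(10*(-4) - 16))³ = (√(-40 - 16))³ = (√(-56))³ = (2*I*√14)³ = -112*I*√14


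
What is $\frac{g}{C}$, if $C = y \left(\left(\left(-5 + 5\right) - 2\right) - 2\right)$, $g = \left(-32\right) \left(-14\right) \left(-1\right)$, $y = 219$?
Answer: $\frac{112}{219} \approx 0.51142$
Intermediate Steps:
$g = -448$ ($g = 448 \left(-1\right) = -448$)
$C = -876$ ($C = 219 \left(\left(\left(-5 + 5\right) - 2\right) - 2\right) = 219 \left(\left(0 - 2\right) - 2\right) = 219 \left(-2 - 2\right) = 219 \left(-4\right) = -876$)
$\frac{g}{C} = - \frac{448}{-876} = \left(-448\right) \left(- \frac{1}{876}\right) = \frac{112}{219}$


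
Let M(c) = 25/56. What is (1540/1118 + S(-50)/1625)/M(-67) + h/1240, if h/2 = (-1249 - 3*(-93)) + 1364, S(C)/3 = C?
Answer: 15224499/4332250 ≈ 3.5142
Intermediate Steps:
S(C) = 3*C
M(c) = 25/56 (M(c) = 25*(1/56) = 25/56)
h = 788 (h = 2*((-1249 - 3*(-93)) + 1364) = 2*((-1249 + 279) + 1364) = 2*(-970 + 1364) = 2*394 = 788)
(1540/1118 + S(-50)/1625)/M(-67) + h/1240 = (1540/1118 + (3*(-50))/1625)/(25/56) + 788/1240 = (1540*(1/1118) - 150*1/1625)*(56/25) + 788*(1/1240) = (770/559 - 6/65)*(56/25) + 197/310 = (3592/2795)*(56/25) + 197/310 = 201152/69875 + 197/310 = 15224499/4332250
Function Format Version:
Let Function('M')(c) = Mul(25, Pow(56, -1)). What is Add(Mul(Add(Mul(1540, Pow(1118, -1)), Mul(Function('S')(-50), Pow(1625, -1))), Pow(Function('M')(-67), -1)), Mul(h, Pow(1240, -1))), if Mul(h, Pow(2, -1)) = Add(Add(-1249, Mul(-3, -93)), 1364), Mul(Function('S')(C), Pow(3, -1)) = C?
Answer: Rational(15224499, 4332250) ≈ 3.5142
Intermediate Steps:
Function('S')(C) = Mul(3, C)
Function('M')(c) = Rational(25, 56) (Function('M')(c) = Mul(25, Rational(1, 56)) = Rational(25, 56))
h = 788 (h = Mul(2, Add(Add(-1249, Mul(-3, -93)), 1364)) = Mul(2, Add(Add(-1249, 279), 1364)) = Mul(2, Add(-970, 1364)) = Mul(2, 394) = 788)
Add(Mul(Add(Mul(1540, Pow(1118, -1)), Mul(Function('S')(-50), Pow(1625, -1))), Pow(Function('M')(-67), -1)), Mul(h, Pow(1240, -1))) = Add(Mul(Add(Mul(1540, Pow(1118, -1)), Mul(Mul(3, -50), Pow(1625, -1))), Pow(Rational(25, 56), -1)), Mul(788, Pow(1240, -1))) = Add(Mul(Add(Mul(1540, Rational(1, 1118)), Mul(-150, Rational(1, 1625))), Rational(56, 25)), Mul(788, Rational(1, 1240))) = Add(Mul(Add(Rational(770, 559), Rational(-6, 65)), Rational(56, 25)), Rational(197, 310)) = Add(Mul(Rational(3592, 2795), Rational(56, 25)), Rational(197, 310)) = Add(Rational(201152, 69875), Rational(197, 310)) = Rational(15224499, 4332250)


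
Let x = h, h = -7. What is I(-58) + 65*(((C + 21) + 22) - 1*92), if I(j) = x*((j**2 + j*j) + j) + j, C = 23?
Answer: -48438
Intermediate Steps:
x = -7
I(j) = -14*j**2 - 6*j (I(j) = -7*((j**2 + j*j) + j) + j = -7*((j**2 + j**2) + j) + j = -7*(2*j**2 + j) + j = -7*(j + 2*j**2) + j = (-14*j**2 - 7*j) + j = -14*j**2 - 6*j)
I(-58) + 65*(((C + 21) + 22) - 1*92) = 2*(-58)*(-3 - 7*(-58)) + 65*(((23 + 21) + 22) - 1*92) = 2*(-58)*(-3 + 406) + 65*((44 + 22) - 92) = 2*(-58)*403 + 65*(66 - 92) = -46748 + 65*(-26) = -46748 - 1690 = -48438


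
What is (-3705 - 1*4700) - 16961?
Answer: -25366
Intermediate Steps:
(-3705 - 1*4700) - 16961 = (-3705 - 4700) - 16961 = -8405 - 16961 = -25366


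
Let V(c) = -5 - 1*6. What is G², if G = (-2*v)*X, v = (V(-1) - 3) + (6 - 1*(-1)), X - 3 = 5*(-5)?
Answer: 94864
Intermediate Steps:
X = -22 (X = 3 + 5*(-5) = 3 - 25 = -22)
V(c) = -11 (V(c) = -5 - 6 = -11)
v = -7 (v = (-11 - 3) + (6 - 1*(-1)) = -14 + (6 + 1) = -14 + 7 = -7)
G = -308 (G = -2*(-7)*(-22) = 14*(-22) = -308)
G² = (-308)² = 94864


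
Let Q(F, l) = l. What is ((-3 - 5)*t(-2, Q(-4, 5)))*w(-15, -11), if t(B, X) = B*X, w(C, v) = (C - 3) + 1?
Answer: -1360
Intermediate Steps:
w(C, v) = -2 + C (w(C, v) = (-3 + C) + 1 = -2 + C)
((-3 - 5)*t(-2, Q(-4, 5)))*w(-15, -11) = ((-3 - 5)*(-2*5))*(-2 - 15) = -8*(-10)*(-17) = 80*(-17) = -1360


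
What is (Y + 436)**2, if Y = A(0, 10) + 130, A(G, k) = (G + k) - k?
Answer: 320356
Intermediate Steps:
A(G, k) = G
Y = 130 (Y = 0 + 130 = 130)
(Y + 436)**2 = (130 + 436)**2 = 566**2 = 320356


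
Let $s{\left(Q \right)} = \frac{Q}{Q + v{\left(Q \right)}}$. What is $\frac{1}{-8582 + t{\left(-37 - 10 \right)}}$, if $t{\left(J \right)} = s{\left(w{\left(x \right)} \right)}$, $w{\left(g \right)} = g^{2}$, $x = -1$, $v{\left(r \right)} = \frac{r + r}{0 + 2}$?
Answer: $- \frac{2}{17163} \approx -0.00011653$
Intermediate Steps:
$v{\left(r \right)} = r$ ($v{\left(r \right)} = \frac{2 r}{2} = 2 r \frac{1}{2} = r$)
$s{\left(Q \right)} = \frac{1}{2}$ ($s{\left(Q \right)} = \frac{Q}{Q + Q} = \frac{Q}{2 Q} = Q \frac{1}{2 Q} = \frac{1}{2}$)
$t{\left(J \right)} = \frac{1}{2}$
$\frac{1}{-8582 + t{\left(-37 - 10 \right)}} = \frac{1}{-8582 + \frac{1}{2}} = \frac{1}{- \frac{17163}{2}} = - \frac{2}{17163}$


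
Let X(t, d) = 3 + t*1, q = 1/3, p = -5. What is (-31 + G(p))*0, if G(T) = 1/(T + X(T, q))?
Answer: 0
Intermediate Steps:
q = ⅓ ≈ 0.33333
X(t, d) = 3 + t
G(T) = 1/(3 + 2*T) (G(T) = 1/(T + (3 + T)) = 1/(3 + 2*T))
(-31 + G(p))*0 = (-31 + 1/(3 + 2*(-5)))*0 = (-31 + 1/(3 - 10))*0 = (-31 + 1/(-7))*0 = (-31 - ⅐)*0 = -218/7*0 = 0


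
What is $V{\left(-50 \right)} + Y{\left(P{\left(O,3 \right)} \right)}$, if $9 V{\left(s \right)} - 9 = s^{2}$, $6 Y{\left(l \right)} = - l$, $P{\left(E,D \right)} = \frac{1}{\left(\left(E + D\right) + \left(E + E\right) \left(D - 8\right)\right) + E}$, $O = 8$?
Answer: $\frac{306101}{1098} \approx 278.78$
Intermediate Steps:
$P{\left(E,D \right)} = \frac{1}{D + 2 E + 2 E \left(-8 + D\right)}$ ($P{\left(E,D \right)} = \frac{1}{\left(\left(D + E\right) + 2 E \left(-8 + D\right)\right) + E} = \frac{1}{\left(D + E + 2 E \left(-8 + D\right)\right) + E} = \frac{1}{D + 2 E + 2 E \left(-8 + D\right)}$)
$Y{\left(l \right)} = - \frac{l}{6}$ ($Y{\left(l \right)} = \frac{\left(-1\right) l}{6} = - \frac{l}{6}$)
$V{\left(s \right)} = 1 + \frac{s^{2}}{9}$
$V{\left(-50 \right)} + Y{\left(P{\left(O,3 \right)} \right)} = \left(1 + \frac{\left(-50\right)^{2}}{9}\right) - \frac{1}{6 \left(3 - 112 + 2 \cdot 3 \cdot 8\right)} = \left(1 + \frac{1}{9} \cdot 2500\right) - \frac{1}{6 \left(3 - 112 + 48\right)} = \left(1 + \frac{2500}{9}\right) - \frac{1}{6 \left(-61\right)} = \frac{2509}{9} - - \frac{1}{366} = \frac{2509}{9} + \frac{1}{366} = \frac{306101}{1098}$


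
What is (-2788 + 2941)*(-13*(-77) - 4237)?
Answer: -495108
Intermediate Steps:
(-2788 + 2941)*(-13*(-77) - 4237) = 153*(1001 - 4237) = 153*(-3236) = -495108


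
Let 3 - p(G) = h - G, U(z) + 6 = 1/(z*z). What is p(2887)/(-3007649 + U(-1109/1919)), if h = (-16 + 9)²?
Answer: -3494091921/3699054056494 ≈ -0.00094459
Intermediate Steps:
U(z) = -6 + z⁻² (U(z) = -6 + 1/(z*z) = -6 + 1/(z²) = -6 + z⁻²)
h = 49 (h = (-7)² = 49)
p(G) = -46 + G (p(G) = 3 - (49 - G) = 3 + (-49 + G) = -46 + G)
p(2887)/(-3007649 + U(-1109/1919)) = (-46 + 2887)/(-3007649 + (-6 + (-1109/1919)⁻²)) = 2841/(-3007649 + (-6 + (-1109*1/1919)⁻²)) = 2841/(-3007649 + (-6 + (-1109/1919)⁻²)) = 2841/(-3007649 + (-6 + 3682561/1229881)) = 2841/(-3007649 - 3696725/1229881) = 2841/(-3699054056494/1229881) = 2841*(-1229881/3699054056494) = -3494091921/3699054056494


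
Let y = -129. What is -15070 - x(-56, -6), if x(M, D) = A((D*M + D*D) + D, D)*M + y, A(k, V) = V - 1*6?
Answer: -15613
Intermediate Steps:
A(k, V) = -6 + V (A(k, V) = V - 6 = -6 + V)
x(M, D) = -129 + M*(-6 + D) (x(M, D) = (-6 + D)*M - 129 = M*(-6 + D) - 129 = -129 + M*(-6 + D))
-15070 - x(-56, -6) = -15070 - (-129 - 56*(-6 - 6)) = -15070 - (-129 - 56*(-12)) = -15070 - (-129 + 672) = -15070 - 1*543 = -15070 - 543 = -15613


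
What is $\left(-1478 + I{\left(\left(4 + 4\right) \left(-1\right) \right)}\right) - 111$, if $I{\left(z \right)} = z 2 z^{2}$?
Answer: $-2613$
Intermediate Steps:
$I{\left(z \right)} = 2 z^{3}$ ($I{\left(z \right)} = 2 z z^{2} = 2 z^{3}$)
$\left(-1478 + I{\left(\left(4 + 4\right) \left(-1\right) \right)}\right) - 111 = \left(-1478 + 2 \left(\left(4 + 4\right) \left(-1\right)\right)^{3}\right) - 111 = \left(-1478 + 2 \left(8 \left(-1\right)\right)^{3}\right) - 111 = \left(-1478 + 2 \left(-8\right)^{3}\right) - 111 = \left(-1478 + 2 \left(-512\right)\right) - 111 = \left(-1478 - 1024\right) - 111 = -2502 - 111 = -2613$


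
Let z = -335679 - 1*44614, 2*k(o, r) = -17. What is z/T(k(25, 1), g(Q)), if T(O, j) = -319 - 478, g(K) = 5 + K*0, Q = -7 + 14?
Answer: 380293/797 ≈ 477.16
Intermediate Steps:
k(o, r) = -17/2 (k(o, r) = (½)*(-17) = -17/2)
z = -380293 (z = -335679 - 44614 = -380293)
Q = 7
g(K) = 5 (g(K) = 5 + 0 = 5)
T(O, j) = -797
z/T(k(25, 1), g(Q)) = -380293/(-797) = -380293*(-1/797) = 380293/797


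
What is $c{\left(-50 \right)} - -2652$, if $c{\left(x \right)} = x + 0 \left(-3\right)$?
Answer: $2602$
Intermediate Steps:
$c{\left(x \right)} = x$ ($c{\left(x \right)} = x + 0 = x$)
$c{\left(-50 \right)} - -2652 = -50 - -2652 = -50 + 2652 = 2602$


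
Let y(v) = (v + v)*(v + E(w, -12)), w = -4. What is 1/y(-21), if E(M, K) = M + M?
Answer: 1/1218 ≈ 0.00082102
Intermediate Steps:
E(M, K) = 2*M
y(v) = 2*v*(-8 + v) (y(v) = (v + v)*(v + 2*(-4)) = (2*v)*(v - 8) = (2*v)*(-8 + v) = 2*v*(-8 + v))
1/y(-21) = 1/(2*(-21)*(-8 - 21)) = 1/(2*(-21)*(-29)) = 1/1218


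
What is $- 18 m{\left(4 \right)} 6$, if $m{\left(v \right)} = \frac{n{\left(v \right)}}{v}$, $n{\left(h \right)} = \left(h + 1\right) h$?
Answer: $-540$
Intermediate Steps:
$n{\left(h \right)} = h \left(1 + h\right)$ ($n{\left(h \right)} = \left(1 + h\right) h = h \left(1 + h\right)$)
$m{\left(v \right)} = 1 + v$ ($m{\left(v \right)} = \frac{v \left(1 + v\right)}{v} = 1 + v$)
$- 18 m{\left(4 \right)} 6 = - 18 \left(1 + 4\right) 6 = \left(-18\right) 5 \cdot 6 = \left(-90\right) 6 = -540$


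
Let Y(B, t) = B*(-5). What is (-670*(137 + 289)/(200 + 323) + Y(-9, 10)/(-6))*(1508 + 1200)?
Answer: -783539490/523 ≈ -1.4982e+6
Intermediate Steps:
Y(B, t) = -5*B
(-670*(137 + 289)/(200 + 323) + Y(-9, 10)/(-6))*(1508 + 1200) = (-670*(137 + 289)/(200 + 323) - 5*(-9)/(-6))*(1508 + 1200) = (-670/(523/426) + 45*(-⅙))*2708 = (-670/(523*(1/426)) - 15/2)*2708 = (-670/523/426 - 15/2)*2708 = (-670*426/523 - 15/2)*2708 = (-285420/523 - 15/2)*2708 = -578685/1046*2708 = -783539490/523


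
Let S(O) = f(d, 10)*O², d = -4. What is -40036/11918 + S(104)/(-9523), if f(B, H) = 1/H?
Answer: -985383342/283737785 ≈ -3.4729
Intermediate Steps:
S(O) = O²/10
-40036/11918 + S(104)/(-9523) = -40036/11918 + ((⅒)*104²)/(-9523) = -40036*1/11918 + ((⅒)*10816)*(-1/9523) = -20018/5959 + (5408/5)*(-1/9523) = -20018/5959 - 5408/47615 = -985383342/283737785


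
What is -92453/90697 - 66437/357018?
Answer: -39033021743/32380461546 ≈ -1.2055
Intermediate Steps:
-92453/90697 - 66437/357018 = -39033021743/32380461546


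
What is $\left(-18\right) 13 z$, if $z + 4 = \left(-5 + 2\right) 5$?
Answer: $4446$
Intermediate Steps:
$z = -19$ ($z = -4 + \left(-5 + 2\right) 5 = -4 - 15 = -19$)
$\left(-18\right) 13 z = \left(-18\right) 13 \left(-19\right) = \left(-234\right) \left(-19\right) = 4446$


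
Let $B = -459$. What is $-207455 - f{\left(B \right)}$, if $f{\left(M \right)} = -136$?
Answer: $-207319$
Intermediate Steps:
$-207455 - f{\left(B \right)} = -207455 - -136 = -207455 + 136 = -207319$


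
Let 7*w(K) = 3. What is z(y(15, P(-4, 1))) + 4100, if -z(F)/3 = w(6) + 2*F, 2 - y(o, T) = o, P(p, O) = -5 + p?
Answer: 29237/7 ≈ 4176.7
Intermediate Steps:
w(K) = 3/7 (w(K) = (⅐)*3 = 3/7)
y(o, T) = 2 - o
z(F) = -9/7 - 6*F (z(F) = -3*(3/7 + 2*F) = -9/7 - 6*F)
z(y(15, P(-4, 1))) + 4100 = (-9/7 - 6*(2 - 1*15)) + 4100 = (-9/7 - 6*(2 - 15)) + 4100 = (-9/7 - 6*(-13)) + 4100 = (-9/7 + 78) + 4100 = 537/7 + 4100 = 29237/7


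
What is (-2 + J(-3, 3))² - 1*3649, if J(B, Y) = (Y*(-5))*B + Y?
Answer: -1533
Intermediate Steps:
J(B, Y) = Y - 5*B*Y (J(B, Y) = (-5*Y)*B + Y = -5*B*Y + Y = Y - 5*B*Y)
(-2 + J(-3, 3))² - 1*3649 = (-2 + 3*(1 - 5*(-3)))² - 1*3649 = (-2 + 3*(1 + 15))² - 3649 = (-2 + 3*16)² - 3649 = (-2 + 48)² - 3649 = 46² - 3649 = 2116 - 3649 = -1533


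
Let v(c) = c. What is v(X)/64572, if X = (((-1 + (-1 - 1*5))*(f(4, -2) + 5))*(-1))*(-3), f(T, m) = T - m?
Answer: -77/21524 ≈ -0.0035774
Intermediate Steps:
X = -231 (X = (((-1 + (-1 - 1*5))*((4 - 1*(-2)) + 5))*(-1))*(-3) = (((-1 + (-1 - 5))*((4 + 2) + 5))*(-1))*(-3) = (((-1 - 6)*(6 + 5))*(-1))*(-3) = (-7*11*(-1))*(-3) = -77*(-1)*(-3) = 77*(-3) = -231)
v(X)/64572 = -231/64572 = -231*1/64572 = -77/21524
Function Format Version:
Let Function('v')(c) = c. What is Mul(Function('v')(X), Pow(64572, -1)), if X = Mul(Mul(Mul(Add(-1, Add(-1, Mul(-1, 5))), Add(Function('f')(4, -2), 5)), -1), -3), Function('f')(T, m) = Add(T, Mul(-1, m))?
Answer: Rational(-77, 21524) ≈ -0.0035774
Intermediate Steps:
X = -231 (X = Mul(Mul(Mul(Add(-1, Add(-1, Mul(-1, 5))), Add(Add(4, Mul(-1, -2)), 5)), -1), -3) = Mul(Mul(Mul(Add(-1, Add(-1, -5)), Add(Add(4, 2), 5)), -1), -3) = Mul(Mul(Mul(Add(-1, -6), Add(6, 5)), -1), -3) = Mul(Mul(Mul(-7, 11), -1), -3) = Mul(Mul(-77, -1), -3) = Mul(77, -3) = -231)
Mul(Function('v')(X), Pow(64572, -1)) = Mul(-231, Pow(64572, -1)) = Mul(-231, Rational(1, 64572)) = Rational(-77, 21524)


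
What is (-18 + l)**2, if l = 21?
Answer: 9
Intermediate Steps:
(-18 + l)**2 = (-18 + 21)**2 = 3**2 = 9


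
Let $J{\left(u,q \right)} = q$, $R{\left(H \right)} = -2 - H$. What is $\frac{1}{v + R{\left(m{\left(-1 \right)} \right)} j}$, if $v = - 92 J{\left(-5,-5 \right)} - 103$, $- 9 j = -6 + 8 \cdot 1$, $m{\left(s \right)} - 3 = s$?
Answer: $\frac{9}{3221} \approx 0.0027942$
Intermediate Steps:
$m{\left(s \right)} = 3 + s$
$j = - \frac{2}{9}$ ($j = - \frac{-6 + 8 \cdot 1}{9} = - \frac{-6 + 8}{9} = \left(- \frac{1}{9}\right) 2 = - \frac{2}{9} \approx -0.22222$)
$v = 357$ ($v = \left(-92\right) \left(-5\right) - 103 = 460 - 103 = 357$)
$\frac{1}{v + R{\left(m{\left(-1 \right)} \right)} j} = \frac{1}{357 + \left(-2 - \left(3 - 1\right)\right) \left(- \frac{2}{9}\right)} = \frac{1}{357 + \left(-2 - 2\right) \left(- \frac{2}{9}\right)} = \frac{1}{357 - - \frac{8}{9}} = \frac{1}{357 + \frac{8}{9}} = \frac{1}{\frac{3221}{9}} = \frac{9}{3221}$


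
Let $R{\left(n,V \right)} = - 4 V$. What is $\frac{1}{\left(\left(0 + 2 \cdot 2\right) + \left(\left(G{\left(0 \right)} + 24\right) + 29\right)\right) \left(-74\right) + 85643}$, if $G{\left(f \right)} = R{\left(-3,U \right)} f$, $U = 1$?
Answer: $\frac{1}{81425} \approx 1.2281 \cdot 10^{-5}$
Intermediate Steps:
$G{\left(f \right)} = - 4 f$ ($G{\left(f \right)} = \left(-4\right) 1 f = - 4 f$)
$\frac{1}{\left(\left(0 + 2 \cdot 2\right) + \left(\left(G{\left(0 \right)} + 24\right) + 29\right)\right) \left(-74\right) + 85643} = \frac{1}{\left(\left(0 + 2 \cdot 2\right) + \left(\left(\left(-4\right) 0 + 24\right) + 29\right)\right) \left(-74\right) + 85643} = \frac{1}{\left(\left(0 + 4\right) + \left(\left(0 + 24\right) + 29\right)\right) \left(-74\right) + 85643} = \frac{1}{\left(4 + \left(24 + 29\right)\right) \left(-74\right) + 85643} = \frac{1}{\left(4 + 53\right) \left(-74\right) + 85643} = \frac{1}{57 \left(-74\right) + 85643} = \frac{1}{-4218 + 85643} = \frac{1}{81425}$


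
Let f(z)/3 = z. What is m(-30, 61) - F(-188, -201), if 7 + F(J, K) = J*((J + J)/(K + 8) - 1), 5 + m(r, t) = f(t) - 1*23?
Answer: 65670/193 ≈ 340.26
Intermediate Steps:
f(z) = 3*z
m(r, t) = -28 + 3*t (m(r, t) = -5 + (3*t - 1*23) = -5 + (3*t - 23) = -5 + (-23 + 3*t) = -28 + 3*t)
F(J, K) = -7 + J*(-1 + 2*J/(8 + K)) (F(J, K) = -7 + J*((J + J)/(K + 8) - 1) = -7 + J*((2*J)/(8 + K) - 1) = -7 + J*(2*J/(8 + K) - 1) = -7 + J*(-1 + 2*J/(8 + K)))
m(-30, 61) - F(-188, -201) = (-28 + 3*61) - (-56 - 8*(-188) - 7*(-201) + 2*(-188)**2 - 1*(-188)*(-201))/(8 - 201) = (-28 + 183) - (-56 + 1504 + 1407 + 2*35344 - 37788)/(-193) = 155 - (-1)*(-56 + 1504 + 1407 + 70688 - 37788)/193 = 155 - (-1)*35755/193 = 155 - 1*(-35755/193) = 155 + 35755/193 = 65670/193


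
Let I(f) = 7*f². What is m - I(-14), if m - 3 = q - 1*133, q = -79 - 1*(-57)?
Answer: -1524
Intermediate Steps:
q = -22 (q = -79 + 57 = -22)
m = -152 (m = 3 + (-22 - 1*133) = 3 + (-22 - 133) = 3 - 155 = -152)
m - I(-14) = -152 - 7*(-14)² = -152 - 7*196 = -152 - 1*1372 = -152 - 1372 = -1524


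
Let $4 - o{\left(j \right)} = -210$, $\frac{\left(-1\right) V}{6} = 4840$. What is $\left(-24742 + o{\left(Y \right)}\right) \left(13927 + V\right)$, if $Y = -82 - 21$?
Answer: $370691664$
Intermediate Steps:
$V = -29040$ ($V = \left(-6\right) 4840 = -29040$)
$Y = -103$ ($Y = -82 - 21 = -103$)
$o{\left(j \right)} = 214$ ($o{\left(j \right)} = 4 - -210 = 4 + 210 = 214$)
$\left(-24742 + o{\left(Y \right)}\right) \left(13927 + V\right) = \left(-24742 + 214\right) \left(13927 - 29040\right) = \left(-24528\right) \left(-15113\right) = 370691664$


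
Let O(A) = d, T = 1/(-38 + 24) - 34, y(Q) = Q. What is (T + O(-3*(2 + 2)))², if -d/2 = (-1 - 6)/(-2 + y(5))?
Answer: 1525225/1764 ≈ 864.64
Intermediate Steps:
T = -477/14 (T = 1/(-14) - 34 = -1/14 - 34 = -477/14 ≈ -34.071)
d = 14/3 (d = -2*(-1 - 6)/(-2 + 5) = -(-14)/3 = -2*(-7/3) = 14/3 ≈ 4.6667)
O(A) = 14/3
(T + O(-3*(2 + 2)))² = (-477/14 + 14/3)² = (-1235/42)² = 1525225/1764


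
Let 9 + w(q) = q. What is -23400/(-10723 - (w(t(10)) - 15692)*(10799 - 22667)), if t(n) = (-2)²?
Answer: 23400/186302719 ≈ 0.00012560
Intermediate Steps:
t(n) = 4
w(q) = -9 + q
-23400/(-10723 - (w(t(10)) - 15692)*(10799 - 22667)) = -23400/(-10723 - ((-9 + 4) - 15692)*(10799 - 22667)) = -23400/(-10723 - (-5 - 15692)*(-11868)) = -23400/(-10723 - (-15697)*(-11868)) = -23400/(-10723 - 1*186291996) = -23400/(-10723 - 186291996) = -23400/(-186302719) = -23400*(-1/186302719) = 23400/186302719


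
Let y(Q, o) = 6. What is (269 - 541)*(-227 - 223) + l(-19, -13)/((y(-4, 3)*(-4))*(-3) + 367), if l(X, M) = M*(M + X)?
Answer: 53734016/439 ≈ 1.2240e+5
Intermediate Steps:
(269 - 541)*(-227 - 223) + l(-19, -13)/((y(-4, 3)*(-4))*(-3) + 367) = (269 - 541)*(-227 - 223) + (-13*(-13 - 19))/((6*(-4))*(-3) + 367) = -272*(-450) + (-13*(-32))/(-24*(-3) + 367) = 122400 + 416/(72 + 367) = 122400 + 416/439 = 53734016/439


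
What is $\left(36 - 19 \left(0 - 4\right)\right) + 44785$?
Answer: $44897$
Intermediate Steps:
$\left(36 - 19 \left(0 - 4\right)\right) + 44785 = \left(36 - -76\right) + 44785 = \left(36 + 76\right) + 44785 = 112 + 44785 = 44897$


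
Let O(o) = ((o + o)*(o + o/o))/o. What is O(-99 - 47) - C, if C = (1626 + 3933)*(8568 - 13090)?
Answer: 25137508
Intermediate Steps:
C = -25137798 (C = 5559*(-4522) = -25137798)
O(o) = 2 + 2*o (O(o) = ((2*o)*(o + 1))/o = ((2*o)*(1 + o))/o = (2*o*(1 + o))/o = 2 + 2*o)
O(-99 - 47) - C = (2 + 2*(-99 - 47)) - 1*(-25137798) = (2 + 2*(-146)) + 25137798 = (2 - 292) + 25137798 = -290 + 25137798 = 25137508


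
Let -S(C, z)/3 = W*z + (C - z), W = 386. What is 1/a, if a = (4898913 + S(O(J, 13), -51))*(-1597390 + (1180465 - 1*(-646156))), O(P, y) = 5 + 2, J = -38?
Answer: 1/1136480764107 ≈ 8.7991e-13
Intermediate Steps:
O(P, y) = 7
S(C, z) = -1155*z - 3*C (S(C, z) = -3*(386*z + (C - z)) = -3*(C + 385*z) = -1155*z - 3*C)
a = 1136480764107 (a = (4898913 + (-1155*(-51) - 3*7))*(-1597390 + (1180465 - 1*(-646156))) = (4898913 + (58905 - 21))*(-1597390 + (1180465 + 646156)) = (4898913 + 58884)*(-1597390 + 1826621) = 4957797*229231 = 1136480764107)
1/a = 1/1136480764107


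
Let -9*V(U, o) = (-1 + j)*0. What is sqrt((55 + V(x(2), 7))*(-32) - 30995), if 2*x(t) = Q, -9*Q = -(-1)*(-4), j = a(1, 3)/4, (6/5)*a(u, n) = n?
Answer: I*sqrt(32755) ≈ 180.98*I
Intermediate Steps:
a(u, n) = 5*n/6
j = 5/8 (j = ((5/6)*3)/4 = (5/2)*(1/4) = 5/8 ≈ 0.62500)
Q = 4/9 (Q = -(-1)*(-1*(-4))/9 = -(-1)*4/9 = -1/9*(-4) = 4/9 ≈ 0.44444)
x(t) = 2/9 (x(t) = (1/2)*(4/9) = 2/9)
V(U, o) = 0 (V(U, o) = -(-1 + 5/8)*0/9 = -(-1)*0/24 = -1/9*0 = 0)
sqrt((55 + V(x(2), 7))*(-32) - 30995) = sqrt((55 + 0)*(-32) - 30995) = sqrt(55*(-32) - 30995) = sqrt(-1760 - 30995) = sqrt(-32755) = I*sqrt(32755)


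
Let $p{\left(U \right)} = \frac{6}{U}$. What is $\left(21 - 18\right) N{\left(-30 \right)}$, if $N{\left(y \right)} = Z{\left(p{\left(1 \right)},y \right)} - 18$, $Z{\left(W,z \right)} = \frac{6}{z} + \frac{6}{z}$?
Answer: $- \frac{276}{5} \approx -55.2$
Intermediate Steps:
$Z{\left(W,z \right)} = \frac{12}{z}$
$N{\left(y \right)} = -18 + \frac{12}{y}$ ($N{\left(y \right)} = \frac{12}{y} - 18 = -18 + \frac{12}{y}$)
$\left(21 - 18\right) N{\left(-30 \right)} = \left(21 - 18\right) \left(-18 + \frac{12}{-30}\right) = 3 \left(-18 + 12 \left(- \frac{1}{30}\right)\right) = 3 \left(-18 - \frac{2}{5}\right) = 3 \left(- \frac{92}{5}\right) = - \frac{276}{5}$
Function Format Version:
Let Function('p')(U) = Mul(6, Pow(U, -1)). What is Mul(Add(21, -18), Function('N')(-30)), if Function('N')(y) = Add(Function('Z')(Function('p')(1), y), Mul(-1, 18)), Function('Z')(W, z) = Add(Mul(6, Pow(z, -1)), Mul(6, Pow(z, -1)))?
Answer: Rational(-276, 5) ≈ -55.200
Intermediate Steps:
Function('Z')(W, z) = Mul(12, Pow(z, -1))
Function('N')(y) = Add(-18, Mul(12, Pow(y, -1))) (Function('N')(y) = Add(Mul(12, Pow(y, -1)), Mul(-1, 18)) = Add(Mul(12, Pow(y, -1)), -18) = Add(-18, Mul(12, Pow(y, -1))))
Mul(Add(21, -18), Function('N')(-30)) = Mul(Add(21, -18), Add(-18, Mul(12, Pow(-30, -1)))) = Mul(3, Add(-18, Mul(12, Rational(-1, 30)))) = Mul(3, Add(-18, Rational(-2, 5))) = Mul(3, Rational(-92, 5)) = Rational(-276, 5)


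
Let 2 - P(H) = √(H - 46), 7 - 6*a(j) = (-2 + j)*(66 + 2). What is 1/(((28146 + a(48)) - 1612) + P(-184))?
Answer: 187314/4873131461 + 36*I*√230/24365657305 ≈ 3.8438e-5 + 2.2407e-8*I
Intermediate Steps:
a(j) = 143/6 - 34*j/3 (a(j) = 7/6 - (-2 + j)*(66 + 2)/6 = 7/6 - (-2 + j)*68/6 = 7/6 - (-136 + 68*j)/6 = 7/6 + (68/3 - 34*j/3) = 143/6 - 34*j/3)
P(H) = 2 - √(-46 + H) (P(H) = 2 - √(H - 46) = 2 - √(-46 + H))
1/(((28146 + a(48)) - 1612) + P(-184)) = 1/(((28146 + (143/6 - 34/3*48)) - 1612) + (2 - √(-46 - 184))) = 1/(((28146 + (143/6 - 544)) - 1612) + (2 - √(-230))) = 1/(((28146 - 3121/6) - 1612) + (2 - I*√230)) = 1/((165755/6 - 1612) + (2 - I*√230)) = 1/(156083/6 + (2 - I*√230)) = 1/(156095/6 - I*√230)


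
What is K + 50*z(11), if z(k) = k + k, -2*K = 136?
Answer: 1032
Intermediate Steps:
K = -68 (K = -1/2*136 = -68)
z(k) = 2*k
K + 50*z(11) = -68 + 50*(2*11) = -68 + 50*22 = -68 + 1100 = 1032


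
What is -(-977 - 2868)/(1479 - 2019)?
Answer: -769/108 ≈ -7.1204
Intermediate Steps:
-(-977 - 2868)/(1479 - 2019) = -(-3845)/(-540) = -(-3845)*(-1)/540 = -1*769/108 = -769/108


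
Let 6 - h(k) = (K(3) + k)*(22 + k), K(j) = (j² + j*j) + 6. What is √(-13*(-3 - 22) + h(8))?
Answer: I*√629 ≈ 25.08*I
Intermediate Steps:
K(j) = 6 + 2*j² (K(j) = (j² + j²) + 6 = 2*j² + 6 = 6 + 2*j²)
h(k) = 6 - (22 + k)*(24 + k) (h(k) = 6 - ((6 + 2*3²) + k)*(22 + k) = 6 - ((6 + 2*9) + k)*(22 + k) = 6 - ((6 + 18) + k)*(22 + k) = 6 - (24 + k)*(22 + k) = 6 - (22 + k)*(24 + k))
√(-13*(-3 - 22) + h(8)) = √(-13*(-3 - 22) + (-522 - 1*8² - 46*8)) = √(-13*(-25) + (-522 - 1*64 - 368)) = √(325 + (-522 - 64 - 368)) = √(325 - 954) = √(-629) = I*√629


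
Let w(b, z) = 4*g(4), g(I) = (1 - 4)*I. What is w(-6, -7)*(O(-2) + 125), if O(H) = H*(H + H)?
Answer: -6384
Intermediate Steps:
g(I) = -3*I
w(b, z) = -48 (w(b, z) = 4*(-3*4) = 4*(-12) = -48)
O(H) = 2*H**2 (O(H) = H*(2*H) = 2*H**2)
w(-6, -7)*(O(-2) + 125) = -48*(2*(-2)**2 + 125) = -48*(2*4 + 125) = -48*(8 + 125) = -48*133 = -6384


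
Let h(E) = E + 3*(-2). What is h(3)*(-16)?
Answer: 48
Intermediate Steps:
h(E) = -6 + E (h(E) = E - 6 = -6 + E)
h(3)*(-16) = (-6 + 3)*(-16) = -3*(-16) = 48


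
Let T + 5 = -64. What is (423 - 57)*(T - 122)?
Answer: -69906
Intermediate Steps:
T = -69 (T = -5 - 64 = -69)
(423 - 57)*(T - 122) = (423 - 57)*(-69 - 122) = 366*(-191) = -69906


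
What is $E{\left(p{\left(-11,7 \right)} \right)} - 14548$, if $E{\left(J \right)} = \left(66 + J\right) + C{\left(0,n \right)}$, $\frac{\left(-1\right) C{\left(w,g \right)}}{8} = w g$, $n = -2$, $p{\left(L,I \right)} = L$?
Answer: $-14493$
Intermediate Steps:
$C{\left(w,g \right)} = - 8 g w$ ($C{\left(w,g \right)} = - 8 w g = - 8 g w$)
$E{\left(J \right)} = 66 + J$ ($E{\left(J \right)} = \left(66 + J\right) - \left(-16\right) 0 = \left(66 + J\right) + 0 = 66 + J$)
$E{\left(p{\left(-11,7 \right)} \right)} - 14548 = \left(66 - 11\right) - 14548 = 55 - 14548 = -14493$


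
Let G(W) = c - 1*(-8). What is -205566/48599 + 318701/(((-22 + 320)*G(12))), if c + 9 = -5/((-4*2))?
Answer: -62046087598/21723753 ≈ -2856.1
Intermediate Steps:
c = -67/8 (c = -9 - 5/((-4*2)) = -9 - 5/(-8) = -9 - 5*(-⅛) = -9 + 5/8 = -67/8 ≈ -8.3750)
G(W) = -3/8 (G(W) = -67/8 - 1*(-8) = -67/8 + 8 = -3/8)
-205566/48599 + 318701/(((-22 + 320)*G(12))) = -205566/48599 + 318701/(((-22 + 320)*(-3/8))) = -205566*1/48599 + 318701/((298*(-3/8))) = -205566/48599 + 318701/(-447/4) = -205566/48599 + 318701*(-4/447) = -205566/48599 - 1274804/447 = -62046087598/21723753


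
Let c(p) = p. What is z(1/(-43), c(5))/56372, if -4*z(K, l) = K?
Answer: 1/9695984 ≈ 1.0314e-7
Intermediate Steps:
z(K, l) = -K/4
z(1/(-43), c(5))/56372 = -¼/(-43)/56372 = -¼*(-1/43)*(1/56372) = (1/172)*(1/56372) = 1/9695984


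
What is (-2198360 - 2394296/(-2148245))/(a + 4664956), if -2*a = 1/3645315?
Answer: -6886165508831003904/14612563635455010071 ≈ -0.47125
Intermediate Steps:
a = -1/7290630 (a = -½/3645315 = -½*1/3645315 = -1/7290630 ≈ -1.3716e-7)
(-2198360 - 2394296/(-2148245))/(a + 4664956) = (-2198360 - 2394296/(-2148245))/(-1/7290630 + 4664956) = (-2198360 - 2394296*(-1/2148245))/(34010468162279/7290630) = (-2198360 + 2394296/2148245)*(7290630/34010468162279) = -4722613483904/2148245*7290630/34010468162279 = -6886165508831003904/14612563635455010071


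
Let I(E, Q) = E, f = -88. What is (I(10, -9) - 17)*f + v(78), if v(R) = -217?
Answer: 399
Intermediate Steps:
(I(10, -9) - 17)*f + v(78) = (10 - 17)*(-88) - 217 = -7*(-88) - 217 = 616 - 217 = 399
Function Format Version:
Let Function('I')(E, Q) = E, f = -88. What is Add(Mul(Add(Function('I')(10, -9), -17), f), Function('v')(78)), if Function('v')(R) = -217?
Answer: 399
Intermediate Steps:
Add(Mul(Add(Function('I')(10, -9), -17), f), Function('v')(78)) = Add(Mul(Add(10, -17), -88), -217) = Add(Mul(-7, -88), -217) = Add(616, -217) = 399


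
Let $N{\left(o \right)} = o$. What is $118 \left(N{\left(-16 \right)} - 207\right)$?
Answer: $-26314$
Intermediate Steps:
$118 \left(N{\left(-16 \right)} - 207\right) = 118 \left(-16 - 207\right) = 118 \left(-223\right) = -26314$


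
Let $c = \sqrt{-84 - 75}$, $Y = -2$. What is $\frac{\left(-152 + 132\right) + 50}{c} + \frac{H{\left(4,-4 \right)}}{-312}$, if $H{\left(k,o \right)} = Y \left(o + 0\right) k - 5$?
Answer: $- \frac{9}{104} - \frac{10 i \sqrt{159}}{53} \approx -0.086538 - 2.3792 i$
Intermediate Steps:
$H{\left(k,o \right)} = -5 - 2 k o$ ($H{\left(k,o \right)} = - 2 \left(o + 0\right) k - 5 = - 2 o k - 5 = - 2 k o - 5 = -5 - 2 k o$)
$c = i \sqrt{159}$ ($c = \sqrt{-159} = i \sqrt{159} \approx 12.61 i$)
$\frac{\left(-152 + 132\right) + 50}{c} + \frac{H{\left(4,-4 \right)}}{-312} = \frac{\left(-152 + 132\right) + 50}{i \sqrt{159}} + \frac{-5 - 8 \left(-4\right)}{-312} = \left(-20 + 50\right) \left(- \frac{i \sqrt{159}}{159}\right) + \left(-5 + 32\right) \left(- \frac{1}{312}\right) = 30 \left(- \frac{i \sqrt{159}}{159}\right) + 27 \left(- \frac{1}{312}\right) = - \frac{10 i \sqrt{159}}{53} - \frac{9}{104} = - \frac{9}{104} - \frac{10 i \sqrt{159}}{53}$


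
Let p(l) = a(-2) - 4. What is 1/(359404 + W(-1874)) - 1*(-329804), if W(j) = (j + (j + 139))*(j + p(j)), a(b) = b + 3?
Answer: 2352655844589/7133497 ≈ 3.2980e+5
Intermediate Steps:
a(b) = 3 + b
p(l) = -3 (p(l) = (3 - 2) - 4 = 1 - 4 = -3)
W(j) = (-3 + j)*(139 + 2*j) (W(j) = (j + (j + 139))*(j - 3) = (j + (139 + j))*(-3 + j) = (139 + 2*j)*(-3 + j) = (-3 + j)*(139 + 2*j))
1/(359404 + W(-1874)) - 1*(-329804) = 1/(359404 + (-417 + 2*(-1874)² + 133*(-1874))) - 1*(-329804) = 1/(359404 + (-417 + 2*3511876 - 249242)) + 329804 = 1/(359404 + (-417 + 7023752 - 249242)) + 329804 = 1/(359404 + 6774093) + 329804 = 1/7133497 + 329804 = 2352655844589/7133497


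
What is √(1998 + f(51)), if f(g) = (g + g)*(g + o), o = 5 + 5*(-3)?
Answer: 2*√1545 ≈ 78.613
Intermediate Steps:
o = -10 (o = 5 - 15 = -10)
f(g) = 2*g*(-10 + g) (f(g) = (g + g)*(g - 10) = (2*g)*(-10 + g) = 2*g*(-10 + g))
√(1998 + f(51)) = √(1998 + 2*51*(-10 + 51)) = √(1998 + 2*51*41) = √(1998 + 4182) = √6180 = 2*√1545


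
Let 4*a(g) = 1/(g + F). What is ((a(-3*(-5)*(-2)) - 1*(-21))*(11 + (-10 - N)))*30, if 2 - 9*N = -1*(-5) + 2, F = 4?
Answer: 76405/78 ≈ 979.55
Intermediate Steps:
N = -5/9 (N = 2/9 - (-1*(-5) + 2)/9 = 2/9 - (5 + 2)/9 = 2/9 - ⅑*7 = 2/9 - 7/9 = -5/9 ≈ -0.55556)
a(g) = 1/(4*(4 + g)) (a(g) = 1/(4*(g + 4)) = 1/(4*(4 + g)))
((a(-3*(-5)*(-2)) - 1*(-21))*(11 + (-10 - N)))*30 = ((1/(4*(4 - 3*(-5)*(-2))) - 1*(-21))*(11 + (-10 - 1*(-5/9))))*30 = ((1/(4*(4 + 15*(-2))) + 21)*(11 + (-10 + 5/9)))*30 = ((1/(4*(4 - 30)) + 21)*(11 - 85/9))*30 = (((¼)/(-26) + 21)*(14/9))*30 = (((¼)*(-1/26) + 21)*(14/9))*30 = ((-1/104 + 21)*(14/9))*30 = ((2183/104)*(14/9))*30 = (15281/468)*30 = 76405/78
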